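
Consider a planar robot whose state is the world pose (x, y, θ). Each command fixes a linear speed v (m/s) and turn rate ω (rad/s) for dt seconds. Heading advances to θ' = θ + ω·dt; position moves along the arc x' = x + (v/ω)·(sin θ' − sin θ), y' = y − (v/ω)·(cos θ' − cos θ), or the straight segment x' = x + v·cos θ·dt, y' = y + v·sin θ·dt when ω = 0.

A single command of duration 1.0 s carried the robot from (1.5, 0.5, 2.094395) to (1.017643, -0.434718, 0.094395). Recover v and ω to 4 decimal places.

Δθ = 0.094395 − 2.094395 = -2.000000
ω = Δθ/dt = -2.000000/1.0 = -2.0000
R = −Δy/(cos θ' − cos θ) = 0.6250
v = R·ω = 0.6250·-2.0000 = -1.2500

v = -1.2500, ω = -2.0000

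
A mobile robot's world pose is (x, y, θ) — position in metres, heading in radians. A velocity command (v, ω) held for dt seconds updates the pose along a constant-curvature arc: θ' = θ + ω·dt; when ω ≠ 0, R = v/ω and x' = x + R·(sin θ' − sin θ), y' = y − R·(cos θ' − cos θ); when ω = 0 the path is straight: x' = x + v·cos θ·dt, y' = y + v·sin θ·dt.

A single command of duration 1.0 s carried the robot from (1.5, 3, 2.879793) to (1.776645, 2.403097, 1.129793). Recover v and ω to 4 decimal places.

Δθ = 1.129793 − 2.879793 = -1.750000
ω = Δθ/dt = -1.750000/1.0 = -1.7500
R = −Δy/(cos θ' − cos θ) = 0.4286
v = R·ω = 0.4286·-1.7500 = -0.7500

v = -0.7500, ω = -1.7500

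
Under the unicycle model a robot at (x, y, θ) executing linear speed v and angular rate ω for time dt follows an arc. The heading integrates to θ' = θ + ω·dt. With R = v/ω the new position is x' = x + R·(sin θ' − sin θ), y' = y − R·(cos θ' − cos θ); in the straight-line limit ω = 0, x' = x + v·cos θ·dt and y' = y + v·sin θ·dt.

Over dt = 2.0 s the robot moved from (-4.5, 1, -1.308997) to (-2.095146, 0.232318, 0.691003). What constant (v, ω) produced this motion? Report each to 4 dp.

Δθ = 0.691003 − -1.308997 = 2.000000
ω = Δθ/dt = 2.000000/2.0 = 1.0000
R = Δx/(sin θ' − sin θ) = 1.5000
v = R·ω = 1.5000·1.0000 = 1.5000

v = 1.5000, ω = 1.0000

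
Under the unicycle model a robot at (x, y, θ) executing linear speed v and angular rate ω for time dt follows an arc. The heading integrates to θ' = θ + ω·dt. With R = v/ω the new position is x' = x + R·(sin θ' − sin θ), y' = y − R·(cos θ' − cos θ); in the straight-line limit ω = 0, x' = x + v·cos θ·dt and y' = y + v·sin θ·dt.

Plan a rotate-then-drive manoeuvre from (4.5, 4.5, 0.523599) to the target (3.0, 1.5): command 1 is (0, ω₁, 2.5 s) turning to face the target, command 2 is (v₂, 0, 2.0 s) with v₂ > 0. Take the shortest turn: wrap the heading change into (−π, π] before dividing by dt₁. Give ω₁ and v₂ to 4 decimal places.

heading to target = atan2(1.5−4.5, 3−4.5) = -2.0344
Δθ = wrap(-2.0344 − 0.5236) = -2.5580; ω₁ = Δθ/dt₁ = -1.0232
distance = √((3−4.5)² + (1.5−4.5)²) = 3.3541; v₂ = distance/dt₂ = 1.6771

ω₁ = -1.0232, v₂ = 1.6771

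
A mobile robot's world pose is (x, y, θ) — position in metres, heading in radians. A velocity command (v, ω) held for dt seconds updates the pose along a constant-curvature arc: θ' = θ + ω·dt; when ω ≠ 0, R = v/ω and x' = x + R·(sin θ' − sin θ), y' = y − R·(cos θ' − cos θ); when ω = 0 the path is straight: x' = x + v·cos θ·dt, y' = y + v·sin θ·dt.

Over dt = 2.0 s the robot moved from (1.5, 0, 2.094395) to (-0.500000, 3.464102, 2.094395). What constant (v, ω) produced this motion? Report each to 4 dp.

v = 2.0000, ω = 0.0000

Δθ = 2.094395 − 2.094395 = 0.000000
ω = Δθ/dt = 0.000000/2.0 = 0.0000
ω = 0 → v = (Δx·cos θ + Δy·sin θ)/dt = 2.0000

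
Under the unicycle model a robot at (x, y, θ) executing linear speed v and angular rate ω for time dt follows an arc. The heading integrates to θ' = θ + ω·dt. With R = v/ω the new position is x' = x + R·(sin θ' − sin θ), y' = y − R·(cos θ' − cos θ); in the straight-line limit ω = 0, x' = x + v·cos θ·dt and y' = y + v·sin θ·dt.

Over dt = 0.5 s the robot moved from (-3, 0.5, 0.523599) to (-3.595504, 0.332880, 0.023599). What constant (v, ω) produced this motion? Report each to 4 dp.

Δθ = 0.023599 − 0.523599 = -0.500000
ω = Δθ/dt = -0.500000/0.5 = -1.0000
R = Δx/(sin θ' − sin θ) = 1.2500
v = R·ω = 1.2500·-1.0000 = -1.2500

v = -1.2500, ω = -1.0000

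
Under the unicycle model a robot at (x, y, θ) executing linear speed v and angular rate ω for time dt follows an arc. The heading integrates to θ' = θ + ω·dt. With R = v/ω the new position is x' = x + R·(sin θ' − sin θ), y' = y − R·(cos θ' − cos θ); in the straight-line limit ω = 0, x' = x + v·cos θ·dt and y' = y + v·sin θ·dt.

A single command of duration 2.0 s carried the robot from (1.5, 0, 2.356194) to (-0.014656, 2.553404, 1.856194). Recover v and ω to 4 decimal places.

Δθ = 1.856194 − 2.356194 = -0.500000
ω = Δθ/dt = -0.500000/2.0 = -0.2500
R = −Δy/(cos θ' − cos θ) = -6.0000
v = R·ω = -6.0000·-0.2500 = 1.5000

v = 1.5000, ω = -0.2500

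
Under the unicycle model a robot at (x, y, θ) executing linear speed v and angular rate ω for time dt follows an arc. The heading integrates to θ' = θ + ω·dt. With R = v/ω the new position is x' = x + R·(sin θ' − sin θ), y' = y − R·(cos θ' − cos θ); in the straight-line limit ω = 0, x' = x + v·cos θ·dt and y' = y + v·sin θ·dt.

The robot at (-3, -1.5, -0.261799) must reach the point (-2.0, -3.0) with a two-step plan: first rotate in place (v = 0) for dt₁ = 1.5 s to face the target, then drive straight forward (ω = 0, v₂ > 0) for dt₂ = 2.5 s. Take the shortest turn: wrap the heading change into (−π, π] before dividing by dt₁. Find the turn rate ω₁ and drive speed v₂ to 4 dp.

ω₁ = -0.4807, v₂ = 0.7211

heading to target = atan2(-3−-1.5, -2−-3) = -0.9828
Δθ = wrap(-0.9828 − -0.2618) = -0.7210; ω₁ = Δθ/dt₁ = -0.4807
distance = √((-2−-3)² + (-3−-1.5)²) = 1.8028; v₂ = distance/dt₂ = 0.7211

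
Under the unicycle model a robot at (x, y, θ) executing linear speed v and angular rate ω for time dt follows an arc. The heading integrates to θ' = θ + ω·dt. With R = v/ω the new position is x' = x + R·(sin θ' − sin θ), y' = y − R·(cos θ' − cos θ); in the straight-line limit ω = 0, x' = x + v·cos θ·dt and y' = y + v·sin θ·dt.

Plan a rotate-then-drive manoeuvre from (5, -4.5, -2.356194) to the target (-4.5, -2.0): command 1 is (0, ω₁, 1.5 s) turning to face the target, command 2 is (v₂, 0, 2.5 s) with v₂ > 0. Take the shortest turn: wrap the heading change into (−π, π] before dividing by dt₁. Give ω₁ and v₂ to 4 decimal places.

heading to target = atan2(-2−-4.5, -4.5−5) = 2.8843
Δθ = wrap(2.8843 − -2.3562) = -1.0427; ω₁ = Δθ/dt₁ = -0.6951
distance = √((-4.5−5)² + (-2−-4.5)²) = 9.8234; v₂ = distance/dt₂ = 3.9294

ω₁ = -0.6951, v₂ = 3.9294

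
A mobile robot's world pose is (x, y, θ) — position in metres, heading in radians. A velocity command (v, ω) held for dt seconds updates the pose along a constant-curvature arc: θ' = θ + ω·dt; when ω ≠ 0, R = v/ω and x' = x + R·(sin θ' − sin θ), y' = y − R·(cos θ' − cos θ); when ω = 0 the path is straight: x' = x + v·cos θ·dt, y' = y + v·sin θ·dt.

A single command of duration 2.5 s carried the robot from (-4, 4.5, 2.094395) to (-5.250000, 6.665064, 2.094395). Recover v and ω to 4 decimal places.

Δθ = 2.094395 − 2.094395 = 0.000000
ω = Δθ/dt = 0.000000/2.5 = 0.0000
ω = 0 → v = (Δx·cos θ + Δy·sin θ)/dt = 1.0000

v = 1.0000, ω = 0.0000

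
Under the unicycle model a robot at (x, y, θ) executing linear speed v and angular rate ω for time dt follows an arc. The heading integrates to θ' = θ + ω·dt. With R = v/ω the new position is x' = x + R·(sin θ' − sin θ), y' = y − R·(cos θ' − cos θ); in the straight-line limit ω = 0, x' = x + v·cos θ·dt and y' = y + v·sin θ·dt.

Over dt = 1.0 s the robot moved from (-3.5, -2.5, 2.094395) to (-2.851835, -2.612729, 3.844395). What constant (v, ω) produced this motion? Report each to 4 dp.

Δθ = 3.844395 − 2.094395 = 1.750000
ω = Δθ/dt = 1.750000/1.0 = 1.7500
R = Δx/(sin θ' − sin θ) = -0.4286
v = R·ω = -0.4286·1.7500 = -0.7500

v = -0.7500, ω = 1.7500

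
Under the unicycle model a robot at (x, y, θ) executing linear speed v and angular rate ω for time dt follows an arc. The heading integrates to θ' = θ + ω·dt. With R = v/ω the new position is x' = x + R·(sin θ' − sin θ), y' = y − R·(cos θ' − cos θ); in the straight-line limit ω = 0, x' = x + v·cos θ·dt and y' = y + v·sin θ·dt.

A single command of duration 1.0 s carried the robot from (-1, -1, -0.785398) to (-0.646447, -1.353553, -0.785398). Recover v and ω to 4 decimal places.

Δθ = -0.785398 − -0.785398 = 0.000000
ω = Δθ/dt = 0.000000/1.0 = 0.0000
ω = 0 → v = (Δx·cos θ + Δy·sin θ)/dt = 0.5000

v = 0.5000, ω = 0.0000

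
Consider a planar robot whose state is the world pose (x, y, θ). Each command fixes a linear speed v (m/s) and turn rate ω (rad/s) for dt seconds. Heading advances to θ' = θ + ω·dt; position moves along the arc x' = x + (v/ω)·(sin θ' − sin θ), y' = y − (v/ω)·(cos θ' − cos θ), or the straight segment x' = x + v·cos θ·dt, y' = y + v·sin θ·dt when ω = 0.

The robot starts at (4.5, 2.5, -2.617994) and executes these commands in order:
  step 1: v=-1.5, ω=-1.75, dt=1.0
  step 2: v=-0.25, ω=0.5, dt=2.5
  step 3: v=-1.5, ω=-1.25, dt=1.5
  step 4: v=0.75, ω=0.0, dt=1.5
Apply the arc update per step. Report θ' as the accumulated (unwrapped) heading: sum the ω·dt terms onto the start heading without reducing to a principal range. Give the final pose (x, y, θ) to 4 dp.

step 1: θ'=-4.3680 (R=0.8571) → pose (5.7354, 2.0471, -4.3680)
step 2: θ'=-3.1180 (R=-0.5000) → pose (6.2178, 1.7160, -3.1180)
step 3: θ'=-4.9930 (R=1.2000) → pose (7.3992, 0.1840, -4.9930)
step 4: θ'=-4.9930 (straight) → pose (7.7108, 1.2650, -4.9930)

(7.7108, 1.2650, -4.9930)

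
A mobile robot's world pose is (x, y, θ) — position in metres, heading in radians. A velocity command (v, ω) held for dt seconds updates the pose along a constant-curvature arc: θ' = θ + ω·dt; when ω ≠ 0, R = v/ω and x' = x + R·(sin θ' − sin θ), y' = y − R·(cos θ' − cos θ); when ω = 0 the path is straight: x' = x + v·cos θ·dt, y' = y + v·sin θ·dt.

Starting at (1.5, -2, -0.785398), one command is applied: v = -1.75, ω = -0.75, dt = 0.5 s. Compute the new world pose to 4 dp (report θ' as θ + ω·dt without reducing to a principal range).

θ' = -0.7854 + -0.75·0.5 = -1.1604
R = v/ω = -1.75/-0.75 = 2.3333
x' = 1.5 + 2.3333·(sin -1.1604 − sin -0.7854) = 1.0103
y' = -2 − 2.3333·(cos -1.1604 − cos -0.7854) = -1.2810

(1.0103, -1.2810, -1.1604)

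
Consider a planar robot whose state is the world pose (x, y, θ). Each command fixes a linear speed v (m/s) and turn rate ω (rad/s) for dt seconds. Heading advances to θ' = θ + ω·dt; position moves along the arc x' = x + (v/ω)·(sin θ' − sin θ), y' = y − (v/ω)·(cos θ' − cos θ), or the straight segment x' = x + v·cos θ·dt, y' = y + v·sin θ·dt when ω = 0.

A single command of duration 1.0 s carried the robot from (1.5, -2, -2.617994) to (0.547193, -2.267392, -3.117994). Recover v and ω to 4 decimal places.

v = 1.0000, ω = -0.5000

Δθ = -3.117994 − -2.617994 = -0.500000
ω = Δθ/dt = -0.500000/1.0 = -0.5000
R = Δx/(sin θ' − sin θ) = -2.0000
v = R·ω = -2.0000·-0.5000 = 1.0000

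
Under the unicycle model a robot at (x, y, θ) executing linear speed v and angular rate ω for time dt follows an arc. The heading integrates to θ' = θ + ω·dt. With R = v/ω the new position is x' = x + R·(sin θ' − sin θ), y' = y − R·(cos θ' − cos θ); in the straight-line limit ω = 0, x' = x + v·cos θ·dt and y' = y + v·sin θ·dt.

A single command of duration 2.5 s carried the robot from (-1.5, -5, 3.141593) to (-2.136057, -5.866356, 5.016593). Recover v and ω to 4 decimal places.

v = 0.5000, ω = 0.7500

Δθ = 5.016593 − 3.141593 = 1.875000
ω = Δθ/dt = 1.875000/2.5 = 0.7500
R = −Δy/(cos θ' − cos θ) = 0.6667
v = R·ω = 0.6667·0.7500 = 0.5000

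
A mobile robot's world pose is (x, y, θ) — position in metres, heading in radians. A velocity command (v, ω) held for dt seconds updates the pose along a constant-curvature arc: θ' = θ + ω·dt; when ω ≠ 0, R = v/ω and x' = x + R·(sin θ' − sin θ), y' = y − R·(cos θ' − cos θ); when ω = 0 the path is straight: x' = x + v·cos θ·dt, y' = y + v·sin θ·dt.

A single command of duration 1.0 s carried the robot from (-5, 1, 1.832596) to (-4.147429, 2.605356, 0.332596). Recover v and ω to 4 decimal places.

v = 2.0000, ω = -1.5000

Δθ = 0.332596 − 1.832596 = -1.500000
ω = Δθ/dt = -1.500000/1.0 = -1.5000
R = −Δy/(cos θ' − cos θ) = -1.3333
v = R·ω = -1.3333·-1.5000 = 2.0000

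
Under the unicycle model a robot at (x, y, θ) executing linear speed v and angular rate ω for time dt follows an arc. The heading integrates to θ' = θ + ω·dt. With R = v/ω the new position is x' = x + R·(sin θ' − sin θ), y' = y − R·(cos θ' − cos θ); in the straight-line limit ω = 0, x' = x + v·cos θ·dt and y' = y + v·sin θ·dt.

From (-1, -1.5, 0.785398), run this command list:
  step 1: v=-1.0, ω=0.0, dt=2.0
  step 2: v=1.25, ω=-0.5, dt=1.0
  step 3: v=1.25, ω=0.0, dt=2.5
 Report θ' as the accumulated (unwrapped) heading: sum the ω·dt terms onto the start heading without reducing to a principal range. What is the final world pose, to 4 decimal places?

step 1: θ'=0.7854 (straight) → pose (-2.4142, -2.9142, 0.7854)
step 2: θ'=0.2854 (R=-2.5000) → pose (-1.3503, -2.2831, 0.2854)
step 3: θ'=0.2854 (straight) → pose (1.6483, -1.4033, 0.2854)

(1.6483, -1.4033, 0.2854)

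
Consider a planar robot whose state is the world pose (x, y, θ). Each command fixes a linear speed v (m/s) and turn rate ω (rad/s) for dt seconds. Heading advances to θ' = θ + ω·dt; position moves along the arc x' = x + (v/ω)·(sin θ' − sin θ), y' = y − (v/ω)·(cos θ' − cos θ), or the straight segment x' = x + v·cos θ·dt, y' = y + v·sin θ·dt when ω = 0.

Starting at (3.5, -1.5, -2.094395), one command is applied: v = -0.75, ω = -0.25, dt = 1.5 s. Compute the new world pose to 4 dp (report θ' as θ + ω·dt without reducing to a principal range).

θ' = -2.0944 + -0.25·1.5 = -2.4694
R = v/ω = -0.75/-0.25 = 3.0000
x' = 3.5 + 3.0000·(sin -2.4694 − sin -2.0944) = 4.2300
y' = -1.5 − 3.0000·(cos -2.4694 − cos -2.0944) = -0.6526

(4.2300, -0.6526, -2.4694)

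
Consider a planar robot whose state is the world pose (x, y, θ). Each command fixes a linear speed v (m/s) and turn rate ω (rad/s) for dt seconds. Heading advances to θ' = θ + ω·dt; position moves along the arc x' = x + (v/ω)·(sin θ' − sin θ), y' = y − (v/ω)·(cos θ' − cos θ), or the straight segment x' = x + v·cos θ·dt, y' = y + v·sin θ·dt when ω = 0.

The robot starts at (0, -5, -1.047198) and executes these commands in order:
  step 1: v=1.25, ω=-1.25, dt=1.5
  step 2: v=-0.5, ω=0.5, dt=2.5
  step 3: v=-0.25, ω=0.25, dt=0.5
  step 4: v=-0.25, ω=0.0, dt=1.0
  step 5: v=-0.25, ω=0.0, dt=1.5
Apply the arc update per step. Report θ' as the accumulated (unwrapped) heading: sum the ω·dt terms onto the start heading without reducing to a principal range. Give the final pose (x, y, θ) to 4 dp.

(0.1189, -4.8516, -1.5472)

step 1: θ'=-2.9222 (R=-1.0000) → pose (-0.6484, -6.4760, -2.9222)
step 2: θ'=-1.6722 (R=-1.0000) → pose (0.1288, -5.6012, -1.6722)
step 3: θ'=-1.5472 (R=-1.0000) → pose (0.1337, -5.4764, -1.5472)
step 4: θ'=-1.5472 (straight) → pose (0.1278, -5.2265, -1.5472)
step 5: θ'=-1.5472 (straight) → pose (0.1189, -4.8516, -1.5472)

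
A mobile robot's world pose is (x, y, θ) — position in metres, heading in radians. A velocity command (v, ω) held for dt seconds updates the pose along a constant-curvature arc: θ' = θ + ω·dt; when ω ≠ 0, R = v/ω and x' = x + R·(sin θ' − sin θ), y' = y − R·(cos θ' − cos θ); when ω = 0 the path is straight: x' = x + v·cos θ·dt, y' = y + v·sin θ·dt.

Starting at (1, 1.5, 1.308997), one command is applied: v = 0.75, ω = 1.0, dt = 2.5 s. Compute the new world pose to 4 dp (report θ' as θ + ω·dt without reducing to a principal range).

(-0.1887, 2.2832, 3.8090)

θ' = 1.3090 + 1.0·2.5 = 3.8090
R = v/ω = 0.75/1.0 = 0.7500
x' = 1 + 0.7500·(sin 3.8090 − sin 1.3090) = -0.1887
y' = 1.5 − 0.7500·(cos 3.8090 − cos 1.3090) = 2.2832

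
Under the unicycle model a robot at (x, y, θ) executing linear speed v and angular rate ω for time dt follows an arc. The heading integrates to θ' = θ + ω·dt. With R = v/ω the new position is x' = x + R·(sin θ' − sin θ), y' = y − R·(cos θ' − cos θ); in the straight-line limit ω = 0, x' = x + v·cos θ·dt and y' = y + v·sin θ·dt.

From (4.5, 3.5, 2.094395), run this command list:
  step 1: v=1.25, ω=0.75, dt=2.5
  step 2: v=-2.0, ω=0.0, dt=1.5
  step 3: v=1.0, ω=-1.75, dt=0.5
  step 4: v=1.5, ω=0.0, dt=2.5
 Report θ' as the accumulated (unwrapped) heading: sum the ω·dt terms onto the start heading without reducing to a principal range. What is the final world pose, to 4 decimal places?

step 1: θ'=3.9694 (R=1.6667) → pose (1.8292, 3.7942, 3.9694)
step 2: θ'=3.9694 (straight) → pose (3.8587, 6.0035, 3.9694)
step 3: θ'=3.0944 (R=-0.5714) → pose (3.4109, 5.8193, 3.0944)
step 4: θ'=3.0944 (straight) → pose (-0.3349, 5.9962, 3.0944)

(-0.3349, 5.9962, 3.0944)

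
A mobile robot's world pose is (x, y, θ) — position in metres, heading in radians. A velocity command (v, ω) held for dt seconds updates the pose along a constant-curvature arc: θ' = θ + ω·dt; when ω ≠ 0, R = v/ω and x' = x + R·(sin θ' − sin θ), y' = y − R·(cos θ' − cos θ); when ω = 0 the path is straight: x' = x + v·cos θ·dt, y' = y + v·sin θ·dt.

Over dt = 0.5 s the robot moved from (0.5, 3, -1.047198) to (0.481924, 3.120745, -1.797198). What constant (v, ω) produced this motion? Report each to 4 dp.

v = -0.2500, ω = -1.5000

Δθ = -1.797198 − -1.047198 = -0.750000
ω = Δθ/dt = -0.750000/0.5 = -1.5000
R = −Δy/(cos θ' − cos θ) = 0.1667
v = R·ω = 0.1667·-1.5000 = -0.2500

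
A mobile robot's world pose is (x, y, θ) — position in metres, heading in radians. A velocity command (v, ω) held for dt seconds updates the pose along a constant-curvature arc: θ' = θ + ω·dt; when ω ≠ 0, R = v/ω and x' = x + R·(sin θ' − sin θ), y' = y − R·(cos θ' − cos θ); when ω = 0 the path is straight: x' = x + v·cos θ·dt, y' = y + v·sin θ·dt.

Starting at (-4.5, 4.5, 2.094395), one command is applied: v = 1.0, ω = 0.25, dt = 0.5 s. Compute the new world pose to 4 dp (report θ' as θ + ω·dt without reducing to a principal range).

(-4.7764, 4.9163, 2.2194)

θ' = 2.0944 + 0.25·0.5 = 2.2194
R = v/ω = 1.0/0.25 = 4.0000
x' = -4.5 + 4.0000·(sin 2.2194 − sin 2.0944) = -4.7764
y' = 4.5 − 4.0000·(cos 2.2194 − cos 2.0944) = 4.9163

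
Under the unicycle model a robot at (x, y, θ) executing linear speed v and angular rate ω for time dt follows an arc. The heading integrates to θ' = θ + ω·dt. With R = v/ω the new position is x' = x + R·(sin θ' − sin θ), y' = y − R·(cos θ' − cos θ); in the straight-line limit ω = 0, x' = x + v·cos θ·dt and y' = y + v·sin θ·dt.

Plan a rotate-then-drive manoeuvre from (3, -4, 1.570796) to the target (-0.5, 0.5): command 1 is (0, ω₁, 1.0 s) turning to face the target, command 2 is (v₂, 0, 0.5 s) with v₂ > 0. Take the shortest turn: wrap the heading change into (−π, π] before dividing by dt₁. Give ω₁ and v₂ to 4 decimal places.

heading to target = atan2(0.5−-4, -0.5−3) = 2.2318
Δθ = wrap(2.2318 − 1.5708) = 0.6610; ω₁ = Δθ/dt₁ = 0.6610
distance = √((-0.5−3)² + (0.5−-4)²) = 5.7009; v₂ = distance/dt₂ = 11.4018

ω₁ = 0.6610, v₂ = 11.4018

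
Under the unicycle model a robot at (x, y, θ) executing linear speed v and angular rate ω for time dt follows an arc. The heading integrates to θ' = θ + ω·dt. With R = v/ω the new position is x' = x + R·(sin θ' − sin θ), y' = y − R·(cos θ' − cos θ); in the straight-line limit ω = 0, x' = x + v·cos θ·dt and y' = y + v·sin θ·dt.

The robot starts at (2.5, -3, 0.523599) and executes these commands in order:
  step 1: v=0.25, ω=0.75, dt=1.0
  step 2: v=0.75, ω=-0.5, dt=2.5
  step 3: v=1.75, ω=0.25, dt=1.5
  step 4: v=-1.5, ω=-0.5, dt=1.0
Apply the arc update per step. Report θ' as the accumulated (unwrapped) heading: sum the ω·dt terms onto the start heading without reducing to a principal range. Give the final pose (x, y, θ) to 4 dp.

(5.1346, -1.4216, -0.1014)

step 1: θ'=1.2736 (R=0.3333) → pose (2.6521, -2.8089, 1.2736)
step 2: θ'=0.0236 (R=-1.5000) → pose (4.0509, -1.7486, 0.0236)
step 3: θ'=0.3986 (R=7.0000) → pose (6.6026, -1.2018, 0.3986)
step 4: θ'=-0.1014 (R=3.0000) → pose (5.1346, -1.4216, -0.1014)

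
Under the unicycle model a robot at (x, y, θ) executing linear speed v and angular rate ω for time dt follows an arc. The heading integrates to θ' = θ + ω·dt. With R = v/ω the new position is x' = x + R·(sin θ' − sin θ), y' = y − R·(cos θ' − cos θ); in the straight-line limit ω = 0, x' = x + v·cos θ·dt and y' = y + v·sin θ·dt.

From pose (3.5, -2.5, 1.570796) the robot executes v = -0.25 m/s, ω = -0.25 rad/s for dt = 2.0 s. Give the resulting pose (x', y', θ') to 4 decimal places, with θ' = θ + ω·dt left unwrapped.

(3.3776, -2.9794, 1.0708)

θ' = 1.5708 + -0.25·2.0 = 1.0708
R = v/ω = -0.25/-0.25 = 1.0000
x' = 3.5 + 1.0000·(sin 1.0708 − sin 1.5708) = 3.3776
y' = -2.5 − 1.0000·(cos 1.0708 − cos 1.5708) = -2.9794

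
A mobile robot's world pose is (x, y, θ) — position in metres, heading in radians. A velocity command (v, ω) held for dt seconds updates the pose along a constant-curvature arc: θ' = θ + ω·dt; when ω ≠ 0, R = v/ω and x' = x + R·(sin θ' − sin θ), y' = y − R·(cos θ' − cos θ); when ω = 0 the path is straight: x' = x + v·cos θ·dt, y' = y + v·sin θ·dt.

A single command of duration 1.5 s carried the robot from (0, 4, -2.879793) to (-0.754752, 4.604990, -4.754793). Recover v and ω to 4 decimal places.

Δθ = -4.754793 − -2.879793 = -1.875000
ω = Δθ/dt = -1.875000/1.5 = -1.2500
R = Δx/(sin θ' − sin θ) = -0.6000
v = R·ω = -0.6000·-1.2500 = 0.7500

v = 0.7500, ω = -1.2500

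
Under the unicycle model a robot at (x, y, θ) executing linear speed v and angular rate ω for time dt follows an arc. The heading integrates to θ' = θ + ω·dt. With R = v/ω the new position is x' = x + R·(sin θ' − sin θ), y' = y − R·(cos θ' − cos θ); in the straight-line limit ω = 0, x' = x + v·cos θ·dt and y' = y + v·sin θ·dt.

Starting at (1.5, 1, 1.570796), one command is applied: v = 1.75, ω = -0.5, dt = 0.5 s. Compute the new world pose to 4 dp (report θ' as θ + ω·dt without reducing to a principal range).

(1.6088, 1.8659, 1.3208)

θ' = 1.5708 + -0.5·0.5 = 1.3208
R = v/ω = 1.75/-0.5 = -3.5000
x' = 1.5 + -3.5000·(sin 1.3208 − sin 1.5708) = 1.6088
y' = 1 − -3.5000·(cos 1.3208 − cos 1.5708) = 1.8659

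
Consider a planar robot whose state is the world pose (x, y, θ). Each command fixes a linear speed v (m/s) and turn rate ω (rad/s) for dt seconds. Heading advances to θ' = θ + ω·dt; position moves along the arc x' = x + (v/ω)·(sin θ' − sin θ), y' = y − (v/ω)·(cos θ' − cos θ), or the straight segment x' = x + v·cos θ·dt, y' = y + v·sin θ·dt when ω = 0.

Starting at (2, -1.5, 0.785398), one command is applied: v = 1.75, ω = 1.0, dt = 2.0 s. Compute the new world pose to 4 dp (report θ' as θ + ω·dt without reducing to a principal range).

θ' = 0.7854 + 1.0·2.0 = 2.7854
R = v/ω = 1.75/1.0 = 1.7500
x' = 2 + 1.7500·(sin 2.7854 − sin 0.7854) = 1.3728
y' = -1.5 − 1.7500·(cos 2.7854 − cos 0.7854) = 1.3776

(1.3728, 1.3776, 2.7854)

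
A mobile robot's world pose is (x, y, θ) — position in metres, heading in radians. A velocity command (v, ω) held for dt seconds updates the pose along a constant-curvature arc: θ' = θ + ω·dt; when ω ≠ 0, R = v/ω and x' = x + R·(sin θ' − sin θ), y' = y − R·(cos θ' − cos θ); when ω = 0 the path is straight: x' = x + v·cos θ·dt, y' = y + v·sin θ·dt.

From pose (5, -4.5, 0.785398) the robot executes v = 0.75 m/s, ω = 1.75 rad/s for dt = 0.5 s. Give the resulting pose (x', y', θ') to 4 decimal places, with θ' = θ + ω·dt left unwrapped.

(5.1238, -4.1586, 1.6604)

θ' = 0.7854 + 1.75·0.5 = 1.6604
R = v/ω = 0.75/1.75 = 0.4286
x' = 5 + 0.4286·(sin 1.6604 − sin 0.7854) = 5.1238
y' = -4.5 − 0.4286·(cos 1.6604 − cos 0.7854) = -4.1586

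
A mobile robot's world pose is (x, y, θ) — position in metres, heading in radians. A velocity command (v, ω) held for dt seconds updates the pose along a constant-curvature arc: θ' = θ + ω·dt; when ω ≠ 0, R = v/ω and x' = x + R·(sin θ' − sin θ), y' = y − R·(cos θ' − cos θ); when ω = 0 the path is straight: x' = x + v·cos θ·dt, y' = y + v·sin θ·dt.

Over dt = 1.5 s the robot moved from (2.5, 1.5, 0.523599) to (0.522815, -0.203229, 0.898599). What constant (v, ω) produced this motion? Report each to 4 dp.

Δθ = 0.898599 − 0.523599 = 0.375000
ω = Δθ/dt = 0.375000/1.5 = 0.2500
R = Δx/(sin θ' − sin θ) = -7.0000
v = R·ω = -7.0000·0.2500 = -1.7500

v = -1.7500, ω = 0.2500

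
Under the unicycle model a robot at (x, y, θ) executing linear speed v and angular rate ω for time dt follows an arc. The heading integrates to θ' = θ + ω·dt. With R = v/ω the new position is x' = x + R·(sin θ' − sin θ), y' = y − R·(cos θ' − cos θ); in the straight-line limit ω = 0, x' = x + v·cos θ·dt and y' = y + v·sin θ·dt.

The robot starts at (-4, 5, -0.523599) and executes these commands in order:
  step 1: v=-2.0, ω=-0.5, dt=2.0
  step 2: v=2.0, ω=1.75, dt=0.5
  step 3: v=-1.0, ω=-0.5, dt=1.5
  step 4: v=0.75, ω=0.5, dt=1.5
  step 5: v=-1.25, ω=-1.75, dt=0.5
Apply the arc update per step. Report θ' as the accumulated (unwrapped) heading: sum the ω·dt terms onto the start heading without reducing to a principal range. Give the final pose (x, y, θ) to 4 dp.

step 1: θ'=-1.5236 (R=4.0000) → pose (-5.9955, 8.2754, -1.5236)
step 2: θ'=-0.6486 (R=1.1429) → pose (-5.5443, 7.4185, -0.6486)
step 3: θ'=-1.3986 (R=2.0000) → pose (-6.3066, 8.6697, -1.3986)
step 4: θ'=-0.6486 (R=1.5000) → pose (-5.7349, 7.7313, -0.6486)
step 5: θ'=-1.5236 (R=0.7143) → pose (-6.0169, 8.2669, -1.5236)

(-6.0169, 8.2669, -1.5236)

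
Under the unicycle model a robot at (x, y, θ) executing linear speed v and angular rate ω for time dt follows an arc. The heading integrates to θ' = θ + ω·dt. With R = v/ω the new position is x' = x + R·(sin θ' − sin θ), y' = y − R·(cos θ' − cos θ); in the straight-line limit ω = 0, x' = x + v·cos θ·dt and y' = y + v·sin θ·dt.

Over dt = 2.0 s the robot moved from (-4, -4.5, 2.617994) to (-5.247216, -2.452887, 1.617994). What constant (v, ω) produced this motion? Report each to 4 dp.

v = 1.2500, ω = -0.5000

Δθ = 1.617994 − 2.617994 = -1.000000
ω = Δθ/dt = -1.000000/2.0 = -0.5000
R = −Δy/(cos θ' − cos θ) = -2.5000
v = R·ω = -2.5000·-0.5000 = 1.2500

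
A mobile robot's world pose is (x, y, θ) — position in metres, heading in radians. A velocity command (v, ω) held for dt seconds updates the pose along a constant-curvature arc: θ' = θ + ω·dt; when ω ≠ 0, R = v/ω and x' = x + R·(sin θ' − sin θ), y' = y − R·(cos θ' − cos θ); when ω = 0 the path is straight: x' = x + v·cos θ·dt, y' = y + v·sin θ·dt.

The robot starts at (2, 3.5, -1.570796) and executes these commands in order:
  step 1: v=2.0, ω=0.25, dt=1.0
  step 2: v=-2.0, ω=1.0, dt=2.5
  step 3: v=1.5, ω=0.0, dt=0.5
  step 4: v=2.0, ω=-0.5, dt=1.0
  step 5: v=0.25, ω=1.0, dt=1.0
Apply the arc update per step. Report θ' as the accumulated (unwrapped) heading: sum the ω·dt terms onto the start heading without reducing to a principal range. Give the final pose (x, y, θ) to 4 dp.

step 1: θ'=-1.3208 (R=8.0000) → pose (2.2487, 1.5208, -1.3208)
step 2: θ'=1.1792 (R=-2.0000) → pose (-1.5377, 1.7893, 1.1792)
step 3: θ'=1.1792 (straight) → pose (-1.2515, 2.4825, 1.1792)
step 4: θ'=0.6792 (R=-4.0000) → pose (-0.0670, 4.0682, 0.6792)
step 5: θ'=1.6792 (R=0.2500) → pose (0.0245, 4.2897, 1.6792)

(0.0245, 4.2897, 1.6792)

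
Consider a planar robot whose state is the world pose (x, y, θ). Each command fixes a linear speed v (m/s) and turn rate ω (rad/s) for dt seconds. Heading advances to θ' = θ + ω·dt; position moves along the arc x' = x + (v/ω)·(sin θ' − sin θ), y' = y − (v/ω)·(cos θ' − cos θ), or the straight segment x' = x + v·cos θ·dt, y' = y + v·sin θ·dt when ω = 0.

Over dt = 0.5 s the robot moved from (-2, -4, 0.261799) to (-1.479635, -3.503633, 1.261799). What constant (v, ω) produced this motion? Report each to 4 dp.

Δθ = 1.261799 − 0.261799 = 1.000000
ω = Δθ/dt = 1.000000/0.5 = 2.0000
R = Δx/(sin θ' − sin θ) = 0.7500
v = R·ω = 0.7500·2.0000 = 1.5000

v = 1.5000, ω = 2.0000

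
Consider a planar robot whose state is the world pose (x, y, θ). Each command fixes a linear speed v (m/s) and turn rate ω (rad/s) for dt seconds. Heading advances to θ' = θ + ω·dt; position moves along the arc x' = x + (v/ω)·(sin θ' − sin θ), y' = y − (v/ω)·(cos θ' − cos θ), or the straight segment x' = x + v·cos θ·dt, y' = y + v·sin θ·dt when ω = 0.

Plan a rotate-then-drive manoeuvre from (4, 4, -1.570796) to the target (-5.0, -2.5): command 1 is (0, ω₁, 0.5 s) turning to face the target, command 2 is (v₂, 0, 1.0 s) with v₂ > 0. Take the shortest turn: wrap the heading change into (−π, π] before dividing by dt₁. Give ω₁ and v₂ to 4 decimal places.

ω₁ = -1.8906, v₂ = 11.1018

heading to target = atan2(-2.5−4, -5−4) = -2.5161
Δθ = wrap(-2.5161 − -1.5708) = -0.9453; ω₁ = Δθ/dt₁ = -1.8906
distance = √((-5−4)² + (-2.5−4)²) = 11.1018; v₂ = distance/dt₂ = 11.1018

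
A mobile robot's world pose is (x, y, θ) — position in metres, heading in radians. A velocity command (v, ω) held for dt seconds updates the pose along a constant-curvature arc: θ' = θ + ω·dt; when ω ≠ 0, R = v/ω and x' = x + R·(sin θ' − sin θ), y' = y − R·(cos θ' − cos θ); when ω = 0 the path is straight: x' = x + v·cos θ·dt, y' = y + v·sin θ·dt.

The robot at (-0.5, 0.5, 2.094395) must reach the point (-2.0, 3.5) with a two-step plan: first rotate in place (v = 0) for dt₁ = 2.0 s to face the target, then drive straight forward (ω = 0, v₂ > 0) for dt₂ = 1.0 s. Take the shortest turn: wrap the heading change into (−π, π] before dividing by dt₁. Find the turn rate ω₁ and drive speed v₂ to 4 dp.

ω₁ = -0.0300, v₂ = 3.3541

heading to target = atan2(3.5−0.5, -2−-0.5) = 2.0344
Δθ = wrap(2.0344 − 2.0944) = -0.0600; ω₁ = Δθ/dt₁ = -0.0300
distance = √((-2−-0.5)² + (3.5−0.5)²) = 3.3541; v₂ = distance/dt₂ = 3.3541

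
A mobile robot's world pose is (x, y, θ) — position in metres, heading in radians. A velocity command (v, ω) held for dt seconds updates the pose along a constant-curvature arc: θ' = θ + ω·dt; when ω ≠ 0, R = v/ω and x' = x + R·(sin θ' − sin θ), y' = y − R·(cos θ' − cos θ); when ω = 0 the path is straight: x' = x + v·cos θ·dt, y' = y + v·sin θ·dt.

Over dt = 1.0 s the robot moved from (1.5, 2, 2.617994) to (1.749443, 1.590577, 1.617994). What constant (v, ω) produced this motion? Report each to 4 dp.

Δθ = 1.617994 − 2.617994 = -1.000000
ω = Δθ/dt = -1.000000/1.0 = -1.0000
R = −Δy/(cos θ' − cos θ) = 0.5000
v = R·ω = 0.5000·-1.0000 = -0.5000

v = -0.5000, ω = -1.0000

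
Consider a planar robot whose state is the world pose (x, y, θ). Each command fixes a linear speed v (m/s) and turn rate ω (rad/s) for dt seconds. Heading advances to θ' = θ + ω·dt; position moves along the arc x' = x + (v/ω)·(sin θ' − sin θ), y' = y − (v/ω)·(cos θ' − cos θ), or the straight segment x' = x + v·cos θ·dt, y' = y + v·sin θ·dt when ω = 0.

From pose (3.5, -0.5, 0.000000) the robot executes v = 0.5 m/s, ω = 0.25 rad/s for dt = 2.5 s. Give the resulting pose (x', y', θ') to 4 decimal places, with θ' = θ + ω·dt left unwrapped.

(4.6702, -0.1219, 0.6250)

θ' = 0.0000 + 0.25·2.5 = 0.6250
R = v/ω = 0.5/0.25 = 2.0000
x' = 3.5 + 2.0000·(sin 0.6250 − sin 0.0000) = 4.6702
y' = -0.5 − 2.0000·(cos 0.6250 − cos 0.0000) = -0.1219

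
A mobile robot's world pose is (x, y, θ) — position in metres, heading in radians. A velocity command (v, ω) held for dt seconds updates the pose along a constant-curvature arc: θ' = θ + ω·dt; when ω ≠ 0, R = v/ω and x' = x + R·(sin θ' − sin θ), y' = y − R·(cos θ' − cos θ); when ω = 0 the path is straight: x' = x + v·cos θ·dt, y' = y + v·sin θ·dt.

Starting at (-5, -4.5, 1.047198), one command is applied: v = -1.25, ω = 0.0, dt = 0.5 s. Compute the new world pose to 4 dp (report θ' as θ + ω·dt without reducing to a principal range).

(-5.3125, -5.0413, 1.0472)

θ' = 1.0472 + 0.0·0.5 = 1.0472
ω = 0 → straight: x' = -5 + -1.25·cos(1.0472)·0.5 = -5.3125
y' = -4.5 + -1.25·sin(1.0472)·0.5 = -5.0413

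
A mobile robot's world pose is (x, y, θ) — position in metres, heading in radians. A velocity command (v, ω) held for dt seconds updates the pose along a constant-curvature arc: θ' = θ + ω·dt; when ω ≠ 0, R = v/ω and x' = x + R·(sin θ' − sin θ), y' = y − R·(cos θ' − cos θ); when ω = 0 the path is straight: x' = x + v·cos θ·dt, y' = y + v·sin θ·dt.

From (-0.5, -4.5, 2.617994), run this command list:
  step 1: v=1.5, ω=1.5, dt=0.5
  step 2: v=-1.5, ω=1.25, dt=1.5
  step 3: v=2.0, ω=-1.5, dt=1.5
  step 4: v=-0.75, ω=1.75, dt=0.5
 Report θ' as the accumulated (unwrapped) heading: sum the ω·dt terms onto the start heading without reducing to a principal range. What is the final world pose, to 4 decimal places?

step 1: θ'=3.3680 (R=1.0000) → pose (-1.2245, -4.3915, 3.3680)
step 2: θ'=5.2430 (R=-1.2000) → pose (-0.4588, -2.6149, 5.2430)
step 3: θ'=2.9930 (R=-1.3333) → pose (-1.8062, -4.6083, 2.9930)
step 4: θ'=3.8680 (R=-0.4286) → pose (-1.4581, -4.5048, 3.8680)

(-1.4581, -4.5048, 3.8680)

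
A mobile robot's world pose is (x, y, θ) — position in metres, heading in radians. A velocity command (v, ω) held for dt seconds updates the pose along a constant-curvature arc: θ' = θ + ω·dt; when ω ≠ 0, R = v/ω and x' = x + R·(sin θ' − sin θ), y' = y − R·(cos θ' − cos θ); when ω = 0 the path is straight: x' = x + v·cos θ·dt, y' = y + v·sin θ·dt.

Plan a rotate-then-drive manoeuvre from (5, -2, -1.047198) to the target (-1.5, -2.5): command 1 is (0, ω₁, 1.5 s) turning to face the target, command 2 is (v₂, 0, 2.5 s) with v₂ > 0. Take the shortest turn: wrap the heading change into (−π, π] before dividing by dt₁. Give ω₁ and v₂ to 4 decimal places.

heading to target = atan2(-2.5−-2, -1.5−5) = -3.0648
Δθ = wrap(-3.0648 − -1.0472) = -2.0176; ω₁ = Δθ/dt₁ = -1.3451
distance = √((-1.5−5)² + (-2.5−-2)²) = 6.5192; v₂ = distance/dt₂ = 2.6077

ω₁ = -1.3451, v₂ = 2.6077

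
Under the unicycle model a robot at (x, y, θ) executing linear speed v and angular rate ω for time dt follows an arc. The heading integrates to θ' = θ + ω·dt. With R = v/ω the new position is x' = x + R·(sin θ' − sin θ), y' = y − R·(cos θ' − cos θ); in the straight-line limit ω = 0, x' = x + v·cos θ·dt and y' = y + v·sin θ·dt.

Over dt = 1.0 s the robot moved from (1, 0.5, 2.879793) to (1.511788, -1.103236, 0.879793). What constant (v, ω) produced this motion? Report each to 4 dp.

v = -2.0000, ω = -2.0000

Δθ = 0.879793 − 2.879793 = -2.000000
ω = Δθ/dt = -2.000000/1.0 = -2.0000
R = −Δy/(cos θ' − cos θ) = 1.0000
v = R·ω = 1.0000·-2.0000 = -2.0000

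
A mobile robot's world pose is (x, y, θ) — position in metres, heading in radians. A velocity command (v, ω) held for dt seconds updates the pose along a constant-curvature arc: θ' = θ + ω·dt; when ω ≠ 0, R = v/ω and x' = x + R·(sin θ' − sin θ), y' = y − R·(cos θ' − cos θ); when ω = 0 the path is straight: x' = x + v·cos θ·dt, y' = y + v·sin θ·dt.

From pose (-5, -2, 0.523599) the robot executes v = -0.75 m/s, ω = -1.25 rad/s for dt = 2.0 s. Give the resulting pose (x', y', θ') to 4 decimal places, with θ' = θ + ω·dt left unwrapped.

θ' = 0.5236 + -1.25·2.0 = -1.9764
R = v/ω = -0.75/-1.25 = 0.6000
x' = -5 + 0.6000·(sin -1.9764 − sin 0.5236) = -5.8513
y' = -2 − 0.6000·(cos -1.9764 − cos 0.5236) = -1.2436

(-5.8513, -1.2436, -1.9764)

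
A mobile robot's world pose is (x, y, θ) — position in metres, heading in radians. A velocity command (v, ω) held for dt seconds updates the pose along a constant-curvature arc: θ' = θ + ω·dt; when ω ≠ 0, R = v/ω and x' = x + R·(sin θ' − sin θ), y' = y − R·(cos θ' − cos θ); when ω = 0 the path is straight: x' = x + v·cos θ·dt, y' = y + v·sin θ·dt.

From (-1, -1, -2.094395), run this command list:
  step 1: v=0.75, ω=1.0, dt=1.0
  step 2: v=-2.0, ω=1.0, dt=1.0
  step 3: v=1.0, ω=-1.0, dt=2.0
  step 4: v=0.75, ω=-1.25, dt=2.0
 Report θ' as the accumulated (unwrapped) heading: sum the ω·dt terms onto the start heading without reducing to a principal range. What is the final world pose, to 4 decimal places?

step 1: θ'=-1.0944 (R=0.7500) → pose (-1.0170, -1.7189, -1.0944)
step 2: θ'=-0.0944 (R=-2.0000) → pose (-2.6058, -0.6450, -0.0944)
step 3: θ'=-2.0944 (R=-1.0000) → pose (-1.8340, -2.1406, -2.0944)
step 4: θ'=-4.5944 (R=-0.6000) → pose (-2.9494, -1.9112, -4.5944)

(-2.9494, -1.9112, -4.5944)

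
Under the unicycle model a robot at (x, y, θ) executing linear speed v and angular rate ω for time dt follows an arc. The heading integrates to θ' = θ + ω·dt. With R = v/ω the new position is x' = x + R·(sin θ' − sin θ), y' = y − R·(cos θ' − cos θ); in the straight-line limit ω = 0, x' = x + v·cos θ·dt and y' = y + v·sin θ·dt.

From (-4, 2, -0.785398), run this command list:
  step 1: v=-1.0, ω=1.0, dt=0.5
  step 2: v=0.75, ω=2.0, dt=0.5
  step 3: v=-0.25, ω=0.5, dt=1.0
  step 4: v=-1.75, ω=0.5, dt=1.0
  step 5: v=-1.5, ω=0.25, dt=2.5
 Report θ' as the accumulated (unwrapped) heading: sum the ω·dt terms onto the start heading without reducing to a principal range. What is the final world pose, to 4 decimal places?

(-2.7732, -2.9082, 2.3396)

step 1: θ'=-0.2854 (R=-1.0000) → pose (-4.4256, 2.2524, -0.2854)
step 2: θ'=0.7146 (R=0.3750) → pose (-4.0742, 2.3290, 0.7146)
step 3: θ'=1.2146 (R=-0.5000) → pose (-4.2152, 2.1257, 1.2146)
step 4: θ'=1.7146 (R=-3.5000) → pose (-4.3988, 0.4036, 1.7146)
step 5: θ'=2.3396 (R=-6.0000) → pose (-2.7732, -2.9082, 2.3396)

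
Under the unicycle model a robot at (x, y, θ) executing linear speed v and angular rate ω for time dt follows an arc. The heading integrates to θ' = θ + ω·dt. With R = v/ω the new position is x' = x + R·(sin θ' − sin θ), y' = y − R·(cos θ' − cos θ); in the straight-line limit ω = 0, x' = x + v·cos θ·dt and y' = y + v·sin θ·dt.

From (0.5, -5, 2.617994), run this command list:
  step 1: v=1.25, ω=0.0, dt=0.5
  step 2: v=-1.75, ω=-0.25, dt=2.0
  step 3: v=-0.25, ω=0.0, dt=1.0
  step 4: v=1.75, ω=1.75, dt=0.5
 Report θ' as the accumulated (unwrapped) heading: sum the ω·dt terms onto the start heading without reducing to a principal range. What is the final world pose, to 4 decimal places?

(1.8608, -6.8524, 2.9930)

step 1: θ'=2.6180 (straight) → pose (-0.0413, -4.6875, 2.6180)
step 2: θ'=2.1180 (R=7.0000) → pose (2.4366, -7.1076, 2.1180)
step 3: θ'=2.1180 (straight) → pose (2.5667, -7.3211, 2.1180)
step 4: θ'=2.9930 (R=1.0000) → pose (1.8608, -6.8524, 2.9930)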